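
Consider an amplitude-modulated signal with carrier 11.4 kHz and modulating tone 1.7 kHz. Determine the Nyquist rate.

26.2 kHz

AM sidebands sit at fc ± fm = 9.7 kHz and 13.1 kHz.
Highest-frequency component: 13.1 kHz.
Nyquist rate = 2 × 13.1 kHz = 26.2 kHz.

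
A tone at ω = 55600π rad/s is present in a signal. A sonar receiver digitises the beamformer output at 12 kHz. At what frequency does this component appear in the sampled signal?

3.8 kHz

ω = 55600π rad/s → f = ω/(2π) = 27800 Hz = 27.8 kHz.
27.8 kHz mod fs = 3.8 kHz.
3.8 kHz ≤ fs/2 = 6 kHz, appears at 3.8 kHz.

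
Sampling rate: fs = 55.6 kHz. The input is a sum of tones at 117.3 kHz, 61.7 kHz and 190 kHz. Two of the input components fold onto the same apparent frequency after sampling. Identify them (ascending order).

fs/2 = 27.8 kHz.
117.3 kHz mod fs = 6.1 kHz.
6.1 kHz ≤ fs/2 = 27.8 kHz, appears at 6.1 kHz.
61.7 kHz mod fs = 6.1 kHz.
6.1 kHz ≤ fs/2 = 27.8 kHz, appears at 6.1 kHz.
190 kHz mod fs = 23.2 kHz.
23.2 kHz ≤ fs/2 = 27.8 kHz, appears at 23.2 kHz.
61.7 kHz and 117.3 kHz both map to 6.1 kHz.

61.7 kHz, 117.3 kHz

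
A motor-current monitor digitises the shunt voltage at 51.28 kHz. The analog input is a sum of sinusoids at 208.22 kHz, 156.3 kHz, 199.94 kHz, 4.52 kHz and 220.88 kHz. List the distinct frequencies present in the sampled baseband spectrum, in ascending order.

2.46 kHz, 3.1 kHz, 4.52 kHz, 5.18 kHz, 15.76 kHz

fs/2 = 25.64 kHz.
208.22 kHz mod fs = 3.1 kHz.
3.1 kHz ≤ fs/2 = 25.64 kHz, appears at 3.1 kHz.
156.3 kHz mod fs = 2.46 kHz.
2.46 kHz ≤ fs/2 = 25.64 kHz, appears at 2.46 kHz.
199.94 kHz mod fs = 46.1 kHz.
46.1 kHz > fs/2 = 25.64 kHz, folds to fs − 46.1 kHz = 5.18 kHz.
4.52 kHz ≤ fs/2 = 25.64 kHz, passes unchanged.
220.88 kHz mod fs = 15.76 kHz.
15.76 kHz ≤ fs/2 = 25.64 kHz, appears at 15.76 kHz.
Distinct values: {2.46 kHz, 3.1 kHz, 4.52 kHz, 5.18 kHz, 15.76 kHz}.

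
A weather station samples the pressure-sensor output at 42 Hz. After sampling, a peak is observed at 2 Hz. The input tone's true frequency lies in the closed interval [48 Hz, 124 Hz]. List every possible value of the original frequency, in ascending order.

82 Hz, 86 Hz, 124 Hz

Frequencies that alias to 2 Hz are k·fs ± 2 Hz for integer k ≥ 0.
k=0: 2 Hz.
k=1: 40 Hz, 44 Hz.
k=2: 82 Hz, 86 Hz.
k=3: 124 Hz, 128 Hz.
k=4: 166 Hz, 170 Hz.
Within [48 Hz, 124 Hz]: 82 Hz, 86 Hz, 124 Hz.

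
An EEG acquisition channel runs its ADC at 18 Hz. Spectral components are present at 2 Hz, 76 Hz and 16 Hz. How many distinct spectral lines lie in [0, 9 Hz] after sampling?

fs/2 = 9 Hz.
2 Hz ≤ fs/2 = 9 Hz, passes unchanged.
76 Hz mod fs = 4 Hz.
4 Hz ≤ fs/2 = 9 Hz, appears at 4 Hz.
16 Hz > fs/2 = 9 Hz, folds to fs − 16 Hz = 2 Hz.
Distinct values: {2 Hz, 4 Hz} → 2.

2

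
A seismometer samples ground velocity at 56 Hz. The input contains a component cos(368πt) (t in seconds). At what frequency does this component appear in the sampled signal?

ω = 368π rad/s → f = ω/(2π) = 184 Hz.
184 Hz mod fs = 16 Hz.
16 Hz ≤ fs/2 = 28 Hz, appears at 16 Hz.

16 Hz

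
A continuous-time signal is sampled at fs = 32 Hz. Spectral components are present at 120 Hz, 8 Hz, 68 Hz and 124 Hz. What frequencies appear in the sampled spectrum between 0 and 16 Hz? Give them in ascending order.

fs/2 = 16 Hz.
120 Hz mod fs = 24 Hz.
24 Hz > fs/2 = 16 Hz, folds to fs − 24 Hz = 8 Hz.
8 Hz ≤ fs/2 = 16 Hz, passes unchanged.
68 Hz mod fs = 4 Hz.
4 Hz ≤ fs/2 = 16 Hz, appears at 4 Hz.
124 Hz mod fs = 28 Hz.
28 Hz > fs/2 = 16 Hz, folds to fs − 28 Hz = 4 Hz.
Distinct values: {4 Hz, 8 Hz}.

4 Hz, 8 Hz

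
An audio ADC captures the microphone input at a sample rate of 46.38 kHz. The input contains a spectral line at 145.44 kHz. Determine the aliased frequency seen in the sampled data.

145.44 kHz mod fs = 6.3 kHz.
6.3 kHz ≤ fs/2 = 23.19 kHz, appears at 6.3 kHz.

6.3 kHz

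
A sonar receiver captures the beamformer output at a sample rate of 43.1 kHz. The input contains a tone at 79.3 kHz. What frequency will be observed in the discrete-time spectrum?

79.3 kHz mod fs = 36.2 kHz.
36.2 kHz > fs/2 = 21.55 kHz, folds to fs − 36.2 kHz = 6.9 kHz.

6.9 kHz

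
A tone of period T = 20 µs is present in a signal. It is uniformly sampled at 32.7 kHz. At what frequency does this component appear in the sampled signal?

15.4 kHz

T = 20 µs → f = 1/T = 50 kHz.
50 kHz mod fs = 17.3 kHz.
17.3 kHz > fs/2 = 16.35 kHz, folds to fs − 17.3 kHz = 15.4 kHz.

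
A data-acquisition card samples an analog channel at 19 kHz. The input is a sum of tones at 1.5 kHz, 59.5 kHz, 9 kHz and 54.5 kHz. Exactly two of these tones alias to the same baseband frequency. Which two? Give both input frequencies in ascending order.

fs/2 = 9.5 kHz.
1.5 kHz ≤ fs/2 = 9.5 kHz, passes unchanged.
59.5 kHz mod fs = 2.5 kHz.
2.5 kHz ≤ fs/2 = 9.5 kHz, appears at 2.5 kHz.
9 kHz ≤ fs/2 = 9.5 kHz, passes unchanged.
54.5 kHz mod fs = 16.5 kHz.
16.5 kHz > fs/2 = 9.5 kHz, folds to fs − 16.5 kHz = 2.5 kHz.
54.5 kHz and 59.5 kHz both map to 2.5 kHz.

54.5 kHz, 59.5 kHz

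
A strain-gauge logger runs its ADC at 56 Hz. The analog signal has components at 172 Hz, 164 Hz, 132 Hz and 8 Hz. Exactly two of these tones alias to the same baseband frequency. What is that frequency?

fs/2 = 28 Hz.
172 Hz mod fs = 4 Hz.
4 Hz ≤ fs/2 = 28 Hz, appears at 4 Hz.
164 Hz mod fs = 52 Hz.
52 Hz > fs/2 = 28 Hz, folds to fs − 52 Hz = 4 Hz.
132 Hz mod fs = 20 Hz.
20 Hz ≤ fs/2 = 28 Hz, appears at 20 Hz.
8 Hz ≤ fs/2 = 28 Hz, passes unchanged.
164 Hz and 172 Hz both map to 4 Hz.

4 Hz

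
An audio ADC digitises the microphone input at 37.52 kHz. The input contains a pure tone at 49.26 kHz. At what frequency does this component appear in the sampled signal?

11.74 kHz

49.26 kHz mod fs = 11.74 kHz.
11.74 kHz ≤ fs/2 = 18.76 kHz, appears at 11.74 kHz.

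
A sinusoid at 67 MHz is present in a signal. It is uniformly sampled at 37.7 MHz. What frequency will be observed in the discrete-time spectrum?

8.4 MHz

67 MHz mod fs = 29.3 MHz.
29.3 MHz > fs/2 = 18.85 MHz, folds to fs − 29.3 MHz = 8.4 MHz.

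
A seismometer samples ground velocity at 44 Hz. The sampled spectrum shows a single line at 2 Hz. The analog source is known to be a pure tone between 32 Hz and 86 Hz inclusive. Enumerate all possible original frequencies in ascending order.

42 Hz, 46 Hz, 86 Hz

Frequencies that alias to 2 Hz are k·fs ± 2 Hz for integer k ≥ 0.
k=0: 2 Hz.
k=1: 42 Hz, 46 Hz.
k=2: 86 Hz, 90 Hz.
k=3: 130 Hz, 134 Hz.
Within [32 Hz, 86 Hz]: 42 Hz, 46 Hz, 86 Hz.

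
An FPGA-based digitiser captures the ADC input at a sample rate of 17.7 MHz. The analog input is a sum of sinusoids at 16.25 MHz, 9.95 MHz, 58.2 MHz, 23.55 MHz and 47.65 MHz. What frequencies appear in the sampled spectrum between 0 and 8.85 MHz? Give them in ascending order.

fs/2 = 8.85 MHz.
16.25 MHz > fs/2 = 8.85 MHz, folds to fs − 16.25 MHz = 1.45 MHz.
9.95 MHz > fs/2 = 8.85 MHz, folds to fs − 9.95 MHz = 7.75 MHz.
58.2 MHz mod fs = 5.1 MHz.
5.1 MHz ≤ fs/2 = 8.85 MHz, appears at 5.1 MHz.
23.55 MHz mod fs = 5.85 MHz.
5.85 MHz ≤ fs/2 = 8.85 MHz, appears at 5.85 MHz.
47.65 MHz mod fs = 12.25 MHz.
12.25 MHz > fs/2 = 8.85 MHz, folds to fs − 12.25 MHz = 5.45 MHz.
Distinct values: {1.45 MHz, 5.1 MHz, 5.45 MHz, 5.85 MHz, 7.75 MHz}.

1.45 MHz, 5.1 MHz, 5.45 MHz, 5.85 MHz, 7.75 MHz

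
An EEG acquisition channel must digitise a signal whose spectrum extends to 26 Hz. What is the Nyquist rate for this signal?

52 Hz

Nyquist rate = 2 × 26 Hz = 52 Hz.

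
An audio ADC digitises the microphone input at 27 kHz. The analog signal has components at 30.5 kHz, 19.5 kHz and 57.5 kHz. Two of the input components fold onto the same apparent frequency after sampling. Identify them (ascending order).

30.5 kHz, 57.5 kHz

fs/2 = 13.5 kHz.
30.5 kHz mod fs = 3.5 kHz.
3.5 kHz ≤ fs/2 = 13.5 kHz, appears at 3.5 kHz.
19.5 kHz > fs/2 = 13.5 kHz, folds to fs − 19.5 kHz = 7.5 kHz.
57.5 kHz mod fs = 3.5 kHz.
3.5 kHz ≤ fs/2 = 13.5 kHz, appears at 3.5 kHz.
30.5 kHz and 57.5 kHz both map to 3.5 kHz.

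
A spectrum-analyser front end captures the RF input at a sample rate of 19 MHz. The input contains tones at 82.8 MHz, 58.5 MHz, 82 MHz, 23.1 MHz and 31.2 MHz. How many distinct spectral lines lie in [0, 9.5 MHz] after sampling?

fs/2 = 9.5 MHz.
82.8 MHz mod fs = 6.8 MHz.
6.8 MHz ≤ fs/2 = 9.5 MHz, appears at 6.8 MHz.
58.5 MHz mod fs = 1.5 MHz.
1.5 MHz ≤ fs/2 = 9.5 MHz, appears at 1.5 MHz.
82 MHz mod fs = 6 MHz.
6 MHz ≤ fs/2 = 9.5 MHz, appears at 6 MHz.
23.1 MHz mod fs = 4.1 MHz.
4.1 MHz ≤ fs/2 = 9.5 MHz, appears at 4.1 MHz.
31.2 MHz mod fs = 12.2 MHz.
12.2 MHz > fs/2 = 9.5 MHz, folds to fs − 12.2 MHz = 6.8 MHz.
Distinct values: {1.5 MHz, 4.1 MHz, 6 MHz, 6.8 MHz} → 4.

4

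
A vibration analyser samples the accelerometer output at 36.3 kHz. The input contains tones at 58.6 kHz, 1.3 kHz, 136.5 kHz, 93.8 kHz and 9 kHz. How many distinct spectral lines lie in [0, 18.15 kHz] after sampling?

fs/2 = 18.15 kHz.
58.6 kHz mod fs = 22.3 kHz.
22.3 kHz > fs/2 = 18.15 kHz, folds to fs − 22.3 kHz = 14 kHz.
1.3 kHz ≤ fs/2 = 18.15 kHz, passes unchanged.
136.5 kHz mod fs = 27.6 kHz.
27.6 kHz > fs/2 = 18.15 kHz, folds to fs − 27.6 kHz = 8.7 kHz.
93.8 kHz mod fs = 21.2 kHz.
21.2 kHz > fs/2 = 18.15 kHz, folds to fs − 21.2 kHz = 15.1 kHz.
9 kHz ≤ fs/2 = 18.15 kHz, passes unchanged.
Distinct values: {1.3 kHz, 8.7 kHz, 9 kHz, 14 kHz, 15.1 kHz} → 5.

5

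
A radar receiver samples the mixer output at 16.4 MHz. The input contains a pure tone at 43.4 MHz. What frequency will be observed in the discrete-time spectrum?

5.8 MHz

43.4 MHz mod fs = 10.6 MHz.
10.6 MHz > fs/2 = 8.2 MHz, folds to fs − 10.6 MHz = 5.8 MHz.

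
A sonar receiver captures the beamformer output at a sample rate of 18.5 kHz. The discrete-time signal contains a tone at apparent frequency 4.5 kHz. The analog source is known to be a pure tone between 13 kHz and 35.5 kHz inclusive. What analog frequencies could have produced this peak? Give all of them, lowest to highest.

14 kHz, 23 kHz, 32.5 kHz

Frequencies that alias to 4.5 kHz are k·fs ± 4.5 kHz for integer k ≥ 0.
k=0: 4.5 kHz.
k=1: 14 kHz, 23 kHz.
k=2: 32.5 kHz, 41.5 kHz.
k=3: 51 kHz, 60 kHz.
Within [13 kHz, 35.5 kHz]: 14 kHz, 23 kHz, 32.5 kHz.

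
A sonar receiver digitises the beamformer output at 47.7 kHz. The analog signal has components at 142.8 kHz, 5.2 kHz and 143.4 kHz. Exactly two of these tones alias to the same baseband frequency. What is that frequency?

0.3 kHz

fs/2 = 23.85 kHz.
142.8 kHz mod fs = 47.4 kHz.
47.4 kHz > fs/2 = 23.85 kHz, folds to fs − 47.4 kHz = 0.3 kHz.
5.2 kHz ≤ fs/2 = 23.85 kHz, passes unchanged.
143.4 kHz mod fs = 0.3 kHz.
0.3 kHz ≤ fs/2 = 23.85 kHz, appears at 0.3 kHz.
142.8 kHz and 143.4 kHz both map to 0.3 kHz.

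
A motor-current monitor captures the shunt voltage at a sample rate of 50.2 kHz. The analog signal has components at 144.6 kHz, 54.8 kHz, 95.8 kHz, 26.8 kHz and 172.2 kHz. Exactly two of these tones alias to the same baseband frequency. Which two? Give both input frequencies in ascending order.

fs/2 = 25.1 kHz.
144.6 kHz mod fs = 44.2 kHz.
44.2 kHz > fs/2 = 25.1 kHz, folds to fs − 44.2 kHz = 6 kHz.
54.8 kHz mod fs = 4.6 kHz.
4.6 kHz ≤ fs/2 = 25.1 kHz, appears at 4.6 kHz.
95.8 kHz mod fs = 45.6 kHz.
45.6 kHz > fs/2 = 25.1 kHz, folds to fs − 45.6 kHz = 4.6 kHz.
26.8 kHz > fs/2 = 25.1 kHz, folds to fs − 26.8 kHz = 23.4 kHz.
172.2 kHz mod fs = 21.6 kHz.
21.6 kHz ≤ fs/2 = 25.1 kHz, appears at 21.6 kHz.
54.8 kHz and 95.8 kHz both map to 4.6 kHz.

54.8 kHz, 95.8 kHz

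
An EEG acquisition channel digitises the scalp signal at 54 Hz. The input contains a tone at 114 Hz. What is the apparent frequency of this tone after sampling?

6 Hz

114 Hz mod fs = 6 Hz.
6 Hz ≤ fs/2 = 27 Hz, appears at 6 Hz.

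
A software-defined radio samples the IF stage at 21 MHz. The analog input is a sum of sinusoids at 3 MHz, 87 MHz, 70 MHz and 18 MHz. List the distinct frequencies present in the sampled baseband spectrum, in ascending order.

3 MHz, 7 MHz

fs/2 = 10.5 MHz.
3 MHz ≤ fs/2 = 10.5 MHz, passes unchanged.
87 MHz mod fs = 3 MHz.
3 MHz ≤ fs/2 = 10.5 MHz, appears at 3 MHz.
70 MHz mod fs = 7 MHz.
7 MHz ≤ fs/2 = 10.5 MHz, appears at 7 MHz.
18 MHz > fs/2 = 10.5 MHz, folds to fs − 18 MHz = 3 MHz.
Distinct values: {3 MHz, 7 MHz}.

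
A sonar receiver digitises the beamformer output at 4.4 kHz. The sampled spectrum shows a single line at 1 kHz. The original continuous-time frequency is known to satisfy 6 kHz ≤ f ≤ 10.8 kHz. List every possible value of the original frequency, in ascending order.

7.8 kHz, 9.8 kHz

Frequencies that alias to 1 kHz are k·fs ± 1 kHz for integer k ≥ 0.
k=0: 1 kHz.
k=1: 3.4 kHz, 5.4 kHz.
k=2: 7.8 kHz, 9.8 kHz.
k=3: 12.2 kHz, 14.2 kHz.
Within [6 kHz, 10.8 kHz]: 7.8 kHz, 9.8 kHz.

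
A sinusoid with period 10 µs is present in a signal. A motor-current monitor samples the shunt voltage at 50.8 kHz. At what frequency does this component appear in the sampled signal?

1.6 kHz

T = 10 µs → f = 1/T = 100 kHz.
100 kHz mod fs = 49.2 kHz.
49.2 kHz > fs/2 = 25.4 kHz, folds to fs − 49.2 kHz = 1.6 kHz.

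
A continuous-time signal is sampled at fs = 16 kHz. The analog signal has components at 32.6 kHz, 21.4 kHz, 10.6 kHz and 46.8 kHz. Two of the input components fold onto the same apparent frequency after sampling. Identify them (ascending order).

fs/2 = 8 kHz.
32.6 kHz mod fs = 0.6 kHz.
0.6 kHz ≤ fs/2 = 8 kHz, appears at 0.6 kHz.
21.4 kHz mod fs = 5.4 kHz.
5.4 kHz ≤ fs/2 = 8 kHz, appears at 5.4 kHz.
10.6 kHz > fs/2 = 8 kHz, folds to fs − 10.6 kHz = 5.4 kHz.
46.8 kHz mod fs = 14.8 kHz.
14.8 kHz > fs/2 = 8 kHz, folds to fs − 14.8 kHz = 1.2 kHz.
10.6 kHz and 21.4 kHz both map to 5.4 kHz.

10.6 kHz, 21.4 kHz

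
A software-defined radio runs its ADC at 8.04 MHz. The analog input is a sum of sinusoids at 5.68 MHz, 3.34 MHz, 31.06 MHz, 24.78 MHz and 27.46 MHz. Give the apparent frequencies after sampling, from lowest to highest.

fs/2 = 4.02 MHz.
5.68 MHz > fs/2 = 4.02 MHz, folds to fs − 5.68 MHz = 2.36 MHz.
3.34 MHz ≤ fs/2 = 4.02 MHz, passes unchanged.
31.06 MHz mod fs = 6.94 MHz.
6.94 MHz > fs/2 = 4.02 MHz, folds to fs − 6.94 MHz = 1.1 MHz.
24.78 MHz mod fs = 0.66 MHz.
0.66 MHz ≤ fs/2 = 4.02 MHz, appears at 0.66 MHz.
27.46 MHz mod fs = 3.34 MHz.
3.34 MHz ≤ fs/2 = 4.02 MHz, appears at 3.34 MHz.
Distinct values: {0.66 MHz, 1.1 MHz, 2.36 MHz, 3.34 MHz}.

0.66 MHz, 1.1 MHz, 2.36 MHz, 3.34 MHz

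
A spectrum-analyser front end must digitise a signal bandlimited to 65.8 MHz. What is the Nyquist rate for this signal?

Nyquist rate = 2 × 65.8 MHz = 131.6 MHz.

131.6 MHz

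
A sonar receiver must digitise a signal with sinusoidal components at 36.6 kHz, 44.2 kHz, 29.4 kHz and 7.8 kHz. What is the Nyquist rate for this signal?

Highest-frequency component: 44.2 kHz.
Nyquist rate = 2 × 44.2 kHz = 88.4 kHz.

88.4 kHz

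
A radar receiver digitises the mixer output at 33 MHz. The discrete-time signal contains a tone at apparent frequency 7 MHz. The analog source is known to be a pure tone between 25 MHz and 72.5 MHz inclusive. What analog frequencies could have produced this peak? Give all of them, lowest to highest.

Frequencies that alias to 7 MHz are k·fs ± 7 MHz for integer k ≥ 0.
k=0: 7 MHz.
k=1: 26 MHz, 40 MHz.
k=2: 59 MHz, 73 MHz.
k=3: 92 MHz, 106 MHz.
Within [25 MHz, 72.5 MHz]: 26 MHz, 40 MHz, 59 MHz.

26 MHz, 40 MHz, 59 MHz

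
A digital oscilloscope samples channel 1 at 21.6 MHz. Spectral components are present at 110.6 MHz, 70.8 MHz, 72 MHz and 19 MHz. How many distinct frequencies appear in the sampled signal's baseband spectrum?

fs/2 = 10.8 MHz.
110.6 MHz mod fs = 2.6 MHz.
2.6 MHz ≤ fs/2 = 10.8 MHz, appears at 2.6 MHz.
70.8 MHz mod fs = 6 MHz.
6 MHz ≤ fs/2 = 10.8 MHz, appears at 6 MHz.
72 MHz mod fs = 7.2 MHz.
7.2 MHz ≤ fs/2 = 10.8 MHz, appears at 7.2 MHz.
19 MHz > fs/2 = 10.8 MHz, folds to fs − 19 MHz = 2.6 MHz.
Distinct values: {2.6 MHz, 6 MHz, 7.2 MHz} → 3.

3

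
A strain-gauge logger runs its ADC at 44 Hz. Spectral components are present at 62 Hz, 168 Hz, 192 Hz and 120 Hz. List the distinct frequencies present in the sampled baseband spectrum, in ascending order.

8 Hz, 12 Hz, 16 Hz, 18 Hz

fs/2 = 22 Hz.
62 Hz mod fs = 18 Hz.
18 Hz ≤ fs/2 = 22 Hz, appears at 18 Hz.
168 Hz mod fs = 36 Hz.
36 Hz > fs/2 = 22 Hz, folds to fs − 36 Hz = 8 Hz.
192 Hz mod fs = 16 Hz.
16 Hz ≤ fs/2 = 22 Hz, appears at 16 Hz.
120 Hz mod fs = 32 Hz.
32 Hz > fs/2 = 22 Hz, folds to fs − 32 Hz = 12 Hz.
Distinct values: {8 Hz, 12 Hz, 16 Hz, 18 Hz}.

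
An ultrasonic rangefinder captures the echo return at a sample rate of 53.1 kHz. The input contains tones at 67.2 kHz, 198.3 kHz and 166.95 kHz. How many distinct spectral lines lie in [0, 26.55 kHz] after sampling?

2

fs/2 = 26.55 kHz.
67.2 kHz mod fs = 14.1 kHz.
14.1 kHz ≤ fs/2 = 26.55 kHz, appears at 14.1 kHz.
198.3 kHz mod fs = 39 kHz.
39 kHz > fs/2 = 26.55 kHz, folds to fs − 39 kHz = 14.1 kHz.
166.95 kHz mod fs = 7.65 kHz.
7.65 kHz ≤ fs/2 = 26.55 kHz, appears at 7.65 kHz.
Distinct values: {7.65 kHz, 14.1 kHz} → 2.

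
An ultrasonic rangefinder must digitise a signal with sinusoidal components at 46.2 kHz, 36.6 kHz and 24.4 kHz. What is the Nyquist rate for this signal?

Highest-frequency component: 46.2 kHz.
Nyquist rate = 2 × 46.2 kHz = 92.4 kHz.

92.4 kHz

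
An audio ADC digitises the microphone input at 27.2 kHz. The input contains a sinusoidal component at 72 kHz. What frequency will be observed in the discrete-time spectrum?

72 kHz mod fs = 17.6 kHz.
17.6 kHz > fs/2 = 13.6 kHz, folds to fs − 17.6 kHz = 9.6 kHz.

9.6 kHz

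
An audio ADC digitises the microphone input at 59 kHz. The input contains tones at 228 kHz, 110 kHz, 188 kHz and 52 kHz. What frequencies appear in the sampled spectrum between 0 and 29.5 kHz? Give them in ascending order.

fs/2 = 29.5 kHz.
228 kHz mod fs = 51 kHz.
51 kHz > fs/2 = 29.5 kHz, folds to fs − 51 kHz = 8 kHz.
110 kHz mod fs = 51 kHz.
51 kHz > fs/2 = 29.5 kHz, folds to fs − 51 kHz = 8 kHz.
188 kHz mod fs = 11 kHz.
11 kHz ≤ fs/2 = 29.5 kHz, appears at 11 kHz.
52 kHz > fs/2 = 29.5 kHz, folds to fs − 52 kHz = 7 kHz.
Distinct values: {7 kHz, 8 kHz, 11 kHz}.

7 kHz, 8 kHz, 11 kHz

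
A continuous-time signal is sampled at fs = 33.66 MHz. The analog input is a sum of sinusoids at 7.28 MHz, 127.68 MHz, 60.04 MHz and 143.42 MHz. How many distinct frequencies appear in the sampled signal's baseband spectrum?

3

fs/2 = 16.83 MHz.
7.28 MHz ≤ fs/2 = 16.83 MHz, passes unchanged.
127.68 MHz mod fs = 26.7 MHz.
26.7 MHz > fs/2 = 16.83 MHz, folds to fs − 26.7 MHz = 6.96 MHz.
60.04 MHz mod fs = 26.38 MHz.
26.38 MHz > fs/2 = 16.83 MHz, folds to fs − 26.38 MHz = 7.28 MHz.
143.42 MHz mod fs = 8.78 MHz.
8.78 MHz ≤ fs/2 = 16.83 MHz, appears at 8.78 MHz.
Distinct values: {6.96 MHz, 7.28 MHz, 8.78 MHz} → 3.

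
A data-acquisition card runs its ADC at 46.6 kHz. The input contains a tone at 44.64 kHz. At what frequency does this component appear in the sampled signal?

44.64 kHz > fs/2 = 23.3 kHz, folds to fs − 44.64 kHz = 1.96 kHz.

1.96 kHz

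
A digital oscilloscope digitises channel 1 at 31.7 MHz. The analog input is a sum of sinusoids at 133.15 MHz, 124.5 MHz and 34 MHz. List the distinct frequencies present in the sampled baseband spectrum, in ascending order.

fs/2 = 15.85 MHz.
133.15 MHz mod fs = 6.35 MHz.
6.35 MHz ≤ fs/2 = 15.85 MHz, appears at 6.35 MHz.
124.5 MHz mod fs = 29.4 MHz.
29.4 MHz > fs/2 = 15.85 MHz, folds to fs − 29.4 MHz = 2.3 MHz.
34 MHz mod fs = 2.3 MHz.
2.3 MHz ≤ fs/2 = 15.85 MHz, appears at 2.3 MHz.
Distinct values: {2.3 MHz, 6.35 MHz}.

2.3 MHz, 6.35 MHz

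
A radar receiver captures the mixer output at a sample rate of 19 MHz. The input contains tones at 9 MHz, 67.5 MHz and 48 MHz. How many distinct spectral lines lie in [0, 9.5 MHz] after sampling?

2

fs/2 = 9.5 MHz.
9 MHz ≤ fs/2 = 9.5 MHz, passes unchanged.
67.5 MHz mod fs = 10.5 MHz.
10.5 MHz > fs/2 = 9.5 MHz, folds to fs − 10.5 MHz = 8.5 MHz.
48 MHz mod fs = 10 MHz.
10 MHz > fs/2 = 9.5 MHz, folds to fs − 10 MHz = 9 MHz.
Distinct values: {8.5 MHz, 9 MHz} → 2.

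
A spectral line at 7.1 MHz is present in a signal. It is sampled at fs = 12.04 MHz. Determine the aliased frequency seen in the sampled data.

4.94 MHz

7.1 MHz > fs/2 = 6.02 MHz, folds to fs − 7.1 MHz = 4.94 MHz.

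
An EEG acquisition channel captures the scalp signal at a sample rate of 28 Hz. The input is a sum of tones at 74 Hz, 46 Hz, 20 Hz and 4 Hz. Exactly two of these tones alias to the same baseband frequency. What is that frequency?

10 Hz

fs/2 = 14 Hz.
74 Hz mod fs = 18 Hz.
18 Hz > fs/2 = 14 Hz, folds to fs − 18 Hz = 10 Hz.
46 Hz mod fs = 18 Hz.
18 Hz > fs/2 = 14 Hz, folds to fs − 18 Hz = 10 Hz.
20 Hz > fs/2 = 14 Hz, folds to fs − 20 Hz = 8 Hz.
4 Hz ≤ fs/2 = 14 Hz, passes unchanged.
46 Hz and 74 Hz both map to 10 Hz.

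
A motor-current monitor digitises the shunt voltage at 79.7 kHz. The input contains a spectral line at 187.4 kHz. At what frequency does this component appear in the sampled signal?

28 kHz

187.4 kHz mod fs = 28 kHz.
28 kHz ≤ fs/2 = 39.85 kHz, appears at 28 kHz.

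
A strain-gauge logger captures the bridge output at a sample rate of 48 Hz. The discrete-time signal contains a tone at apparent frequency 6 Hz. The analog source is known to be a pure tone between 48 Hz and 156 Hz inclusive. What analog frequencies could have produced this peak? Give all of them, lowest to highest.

Frequencies that alias to 6 Hz are k·fs ± 6 Hz for integer k ≥ 0.
k=0: 6 Hz.
k=1: 42 Hz, 54 Hz.
k=2: 90 Hz, 102 Hz.
k=3: 138 Hz, 150 Hz.
k=4: 186 Hz, 198 Hz.
Within [48 Hz, 156 Hz]: 54 Hz, 90 Hz, 102 Hz, 138 Hz, 150 Hz.

54 Hz, 90 Hz, 102 Hz, 138 Hz, 150 Hz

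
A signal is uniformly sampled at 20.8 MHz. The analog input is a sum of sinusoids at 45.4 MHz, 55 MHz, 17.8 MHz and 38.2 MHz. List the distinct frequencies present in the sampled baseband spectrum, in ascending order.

fs/2 = 10.4 MHz.
45.4 MHz mod fs = 3.8 MHz.
3.8 MHz ≤ fs/2 = 10.4 MHz, appears at 3.8 MHz.
55 MHz mod fs = 13.4 MHz.
13.4 MHz > fs/2 = 10.4 MHz, folds to fs − 13.4 MHz = 7.4 MHz.
17.8 MHz > fs/2 = 10.4 MHz, folds to fs − 17.8 MHz = 3 MHz.
38.2 MHz mod fs = 17.4 MHz.
17.4 MHz > fs/2 = 10.4 MHz, folds to fs − 17.4 MHz = 3.4 MHz.
Distinct values: {3 MHz, 3.4 MHz, 3.8 MHz, 7.4 MHz}.

3 MHz, 3.4 MHz, 3.8 MHz, 7.4 MHz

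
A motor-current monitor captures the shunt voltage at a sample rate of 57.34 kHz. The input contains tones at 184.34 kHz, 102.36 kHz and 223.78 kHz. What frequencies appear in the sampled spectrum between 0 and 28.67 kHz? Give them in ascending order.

5.58 kHz, 12.32 kHz

fs/2 = 28.67 kHz.
184.34 kHz mod fs = 12.32 kHz.
12.32 kHz ≤ fs/2 = 28.67 kHz, appears at 12.32 kHz.
102.36 kHz mod fs = 45.02 kHz.
45.02 kHz > fs/2 = 28.67 kHz, folds to fs − 45.02 kHz = 12.32 kHz.
223.78 kHz mod fs = 51.76 kHz.
51.76 kHz > fs/2 = 28.67 kHz, folds to fs − 51.76 kHz = 5.58 kHz.
Distinct values: {5.58 kHz, 12.32 kHz}.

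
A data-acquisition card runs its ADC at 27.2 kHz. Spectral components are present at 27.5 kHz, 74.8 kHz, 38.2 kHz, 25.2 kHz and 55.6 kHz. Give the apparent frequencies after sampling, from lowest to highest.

fs/2 = 13.6 kHz.
27.5 kHz mod fs = 0.3 kHz.
0.3 kHz ≤ fs/2 = 13.6 kHz, appears at 0.3 kHz.
74.8 kHz mod fs = 20.4 kHz.
20.4 kHz > fs/2 = 13.6 kHz, folds to fs − 20.4 kHz = 6.8 kHz.
38.2 kHz mod fs = 11 kHz.
11 kHz ≤ fs/2 = 13.6 kHz, appears at 11 kHz.
25.2 kHz > fs/2 = 13.6 kHz, folds to fs − 25.2 kHz = 2 kHz.
55.6 kHz mod fs = 1.2 kHz.
1.2 kHz ≤ fs/2 = 13.6 kHz, appears at 1.2 kHz.
Distinct values: {0.3 kHz, 1.2 kHz, 2 kHz, 6.8 kHz, 11 kHz}.

0.3 kHz, 1.2 kHz, 2 kHz, 6.8 kHz, 11 kHz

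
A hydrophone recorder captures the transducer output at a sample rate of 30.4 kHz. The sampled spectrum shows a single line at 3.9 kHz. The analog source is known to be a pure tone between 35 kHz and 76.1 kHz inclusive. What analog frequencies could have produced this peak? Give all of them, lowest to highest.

56.9 kHz, 64.7 kHz

Frequencies that alias to 3.9 kHz are k·fs ± 3.9 kHz for integer k ≥ 0.
k=0: 3.9 kHz.
k=1: 26.5 kHz, 34.3 kHz.
k=2: 56.9 kHz, 64.7 kHz.
k=3: 87.3 kHz, 95.1 kHz.
Within [35 kHz, 76.1 kHz]: 56.9 kHz, 64.7 kHz.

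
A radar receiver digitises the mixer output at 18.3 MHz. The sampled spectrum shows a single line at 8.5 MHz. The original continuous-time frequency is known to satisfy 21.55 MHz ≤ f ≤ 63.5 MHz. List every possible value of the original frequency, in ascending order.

26.8 MHz, 28.1 MHz, 45.1 MHz, 46.4 MHz, 63.4 MHz

Frequencies that alias to 8.5 MHz are k·fs ± 8.5 MHz for integer k ≥ 0.
k=0: 8.5 MHz.
k=1: 9.8 MHz, 26.8 MHz.
k=2: 28.1 MHz, 45.1 MHz.
k=3: 46.4 MHz, 63.4 MHz.
k=4: 64.7 MHz, 81.7 MHz.
Within [21.55 MHz, 63.5 MHz]: 26.8 MHz, 28.1 MHz, 45.1 MHz, 46.4 MHz, 63.4 MHz.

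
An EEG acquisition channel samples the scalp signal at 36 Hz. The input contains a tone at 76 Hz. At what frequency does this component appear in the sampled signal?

4 Hz

76 Hz mod fs = 4 Hz.
4 Hz ≤ fs/2 = 18 Hz, appears at 4 Hz.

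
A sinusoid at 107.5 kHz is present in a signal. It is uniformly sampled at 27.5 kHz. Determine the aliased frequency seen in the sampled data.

2.5 kHz

107.5 kHz mod fs = 25 kHz.
25 kHz > fs/2 = 13.75 kHz, folds to fs − 25 kHz = 2.5 kHz.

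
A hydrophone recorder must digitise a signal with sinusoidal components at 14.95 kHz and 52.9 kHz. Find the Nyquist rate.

Highest-frequency component: 52.9 kHz.
Nyquist rate = 2 × 52.9 kHz = 105.8 kHz.

105.8 kHz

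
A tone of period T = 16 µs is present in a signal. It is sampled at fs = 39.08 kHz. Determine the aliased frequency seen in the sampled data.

15.66 kHz

T = 16 µs → f = 1/T = 62.5 kHz.
62.5 kHz mod fs = 23.42 kHz.
23.42 kHz > fs/2 = 19.54 kHz, folds to fs − 23.42 kHz = 15.66 kHz.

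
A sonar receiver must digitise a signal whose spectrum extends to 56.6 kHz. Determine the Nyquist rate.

113.2 kHz

Nyquist rate = 2 × 56.6 kHz = 113.2 kHz.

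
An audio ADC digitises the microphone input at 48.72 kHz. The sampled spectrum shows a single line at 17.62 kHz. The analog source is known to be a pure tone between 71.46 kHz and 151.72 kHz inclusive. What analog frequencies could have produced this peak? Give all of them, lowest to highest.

Frequencies that alias to 17.62 kHz are k·fs ± 17.62 kHz for integer k ≥ 0.
k=0: 17.62 kHz.
k=1: 31.1 kHz, 66.34 kHz.
k=2: 79.82 kHz, 115.06 kHz.
k=3: 128.54 kHz, 163.78 kHz.
k=4: 177.26 kHz, 212.5 kHz.
Within [71.46 kHz, 151.72 kHz]: 79.82 kHz, 115.06 kHz, 128.54 kHz.

79.82 kHz, 115.06 kHz, 128.54 kHz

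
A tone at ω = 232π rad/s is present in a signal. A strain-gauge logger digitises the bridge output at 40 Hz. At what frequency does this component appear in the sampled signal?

4 Hz

ω = 232π rad/s → f = ω/(2π) = 116 Hz.
116 Hz mod fs = 36 Hz.
36 Hz > fs/2 = 20 Hz, folds to fs − 36 Hz = 4 Hz.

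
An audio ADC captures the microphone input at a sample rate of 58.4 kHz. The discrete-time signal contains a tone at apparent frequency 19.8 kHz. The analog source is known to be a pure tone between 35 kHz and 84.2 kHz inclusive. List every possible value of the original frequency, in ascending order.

38.6 kHz, 78.2 kHz

Frequencies that alias to 19.8 kHz are k·fs ± 19.8 kHz for integer k ≥ 0.
k=0: 19.8 kHz.
k=1: 38.6 kHz, 78.2 kHz.
k=2: 97 kHz, 136.6 kHz.
Within [35 kHz, 84.2 kHz]: 38.6 kHz, 78.2 kHz.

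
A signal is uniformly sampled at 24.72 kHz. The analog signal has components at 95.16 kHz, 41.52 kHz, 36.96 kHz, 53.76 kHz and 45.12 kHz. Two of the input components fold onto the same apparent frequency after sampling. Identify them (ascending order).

fs/2 = 12.36 kHz.
95.16 kHz mod fs = 21 kHz.
21 kHz > fs/2 = 12.36 kHz, folds to fs − 21 kHz = 3.72 kHz.
41.52 kHz mod fs = 16.8 kHz.
16.8 kHz > fs/2 = 12.36 kHz, folds to fs − 16.8 kHz = 7.92 kHz.
36.96 kHz mod fs = 12.24 kHz.
12.24 kHz ≤ fs/2 = 12.36 kHz, appears at 12.24 kHz.
53.76 kHz mod fs = 4.32 kHz.
4.32 kHz ≤ fs/2 = 12.36 kHz, appears at 4.32 kHz.
45.12 kHz mod fs = 20.4 kHz.
20.4 kHz > fs/2 = 12.36 kHz, folds to fs − 20.4 kHz = 4.32 kHz.
45.12 kHz and 53.76 kHz both map to 4.32 kHz.

45.12 kHz, 53.76 kHz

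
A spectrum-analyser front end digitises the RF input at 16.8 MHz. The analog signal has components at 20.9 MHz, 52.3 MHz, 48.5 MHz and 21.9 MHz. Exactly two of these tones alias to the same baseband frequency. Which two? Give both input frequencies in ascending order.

48.5 MHz, 52.3 MHz

fs/2 = 8.4 MHz.
20.9 MHz mod fs = 4.1 MHz.
4.1 MHz ≤ fs/2 = 8.4 MHz, appears at 4.1 MHz.
52.3 MHz mod fs = 1.9 MHz.
1.9 MHz ≤ fs/2 = 8.4 MHz, appears at 1.9 MHz.
48.5 MHz mod fs = 14.9 MHz.
14.9 MHz > fs/2 = 8.4 MHz, folds to fs − 14.9 MHz = 1.9 MHz.
21.9 MHz mod fs = 5.1 MHz.
5.1 MHz ≤ fs/2 = 8.4 MHz, appears at 5.1 MHz.
48.5 MHz and 52.3 MHz both map to 1.9 MHz.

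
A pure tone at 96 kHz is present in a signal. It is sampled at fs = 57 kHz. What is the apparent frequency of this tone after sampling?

96 kHz mod fs = 39 kHz.
39 kHz > fs/2 = 28.5 kHz, folds to fs − 39 kHz = 18 kHz.

18 kHz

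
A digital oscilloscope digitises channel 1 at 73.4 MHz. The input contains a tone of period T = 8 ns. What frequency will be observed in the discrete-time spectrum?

21.8 MHz

T = 8 ns → f = 1/T = 125 MHz.
125 MHz mod fs = 51.6 MHz.
51.6 MHz > fs/2 = 36.7 MHz, folds to fs − 51.6 MHz = 21.8 MHz.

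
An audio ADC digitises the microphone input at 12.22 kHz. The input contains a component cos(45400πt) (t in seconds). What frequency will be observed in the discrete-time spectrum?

ω = 45400π rad/s → f = ω/(2π) = 22700 Hz = 22.7 kHz.
22.7 kHz mod fs = 10.48 kHz.
10.48 kHz > fs/2 = 6.11 kHz, folds to fs − 10.48 kHz = 1.74 kHz.

1.74 kHz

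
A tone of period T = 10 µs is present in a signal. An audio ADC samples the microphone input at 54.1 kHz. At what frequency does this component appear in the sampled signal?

8.2 kHz

T = 10 µs → f = 1/T = 100 kHz.
100 kHz mod fs = 45.9 kHz.
45.9 kHz > fs/2 = 27.05 kHz, folds to fs − 45.9 kHz = 8.2 kHz.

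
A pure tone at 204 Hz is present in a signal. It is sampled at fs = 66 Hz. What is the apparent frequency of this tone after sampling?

204 Hz mod fs = 6 Hz.
6 Hz ≤ fs/2 = 33 Hz, appears at 6 Hz.

6 Hz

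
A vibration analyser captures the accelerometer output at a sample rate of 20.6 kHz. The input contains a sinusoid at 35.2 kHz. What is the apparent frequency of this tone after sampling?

6 kHz

35.2 kHz mod fs = 14.6 kHz.
14.6 kHz > fs/2 = 10.3 kHz, folds to fs − 14.6 kHz = 6 kHz.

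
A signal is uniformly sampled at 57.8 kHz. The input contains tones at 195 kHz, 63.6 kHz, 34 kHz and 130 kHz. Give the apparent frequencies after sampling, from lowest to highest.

fs/2 = 28.9 kHz.
195 kHz mod fs = 21.6 kHz.
21.6 kHz ≤ fs/2 = 28.9 kHz, appears at 21.6 kHz.
63.6 kHz mod fs = 5.8 kHz.
5.8 kHz ≤ fs/2 = 28.9 kHz, appears at 5.8 kHz.
34 kHz > fs/2 = 28.9 kHz, folds to fs − 34 kHz = 23.8 kHz.
130 kHz mod fs = 14.4 kHz.
14.4 kHz ≤ fs/2 = 28.9 kHz, appears at 14.4 kHz.
Distinct values: {5.8 kHz, 14.4 kHz, 21.6 kHz, 23.8 kHz}.

5.8 kHz, 14.4 kHz, 21.6 kHz, 23.8 kHz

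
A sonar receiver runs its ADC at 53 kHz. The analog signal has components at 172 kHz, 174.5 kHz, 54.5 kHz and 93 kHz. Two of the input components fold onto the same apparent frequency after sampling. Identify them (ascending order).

93 kHz, 172 kHz

fs/2 = 26.5 kHz.
172 kHz mod fs = 13 kHz.
13 kHz ≤ fs/2 = 26.5 kHz, appears at 13 kHz.
174.5 kHz mod fs = 15.5 kHz.
15.5 kHz ≤ fs/2 = 26.5 kHz, appears at 15.5 kHz.
54.5 kHz mod fs = 1.5 kHz.
1.5 kHz ≤ fs/2 = 26.5 kHz, appears at 1.5 kHz.
93 kHz mod fs = 40 kHz.
40 kHz > fs/2 = 26.5 kHz, folds to fs − 40 kHz = 13 kHz.
93 kHz and 172 kHz both map to 13 kHz.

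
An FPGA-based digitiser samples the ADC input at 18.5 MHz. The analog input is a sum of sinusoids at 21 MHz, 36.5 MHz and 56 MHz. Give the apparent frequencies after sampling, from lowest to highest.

fs/2 = 9.25 MHz.
21 MHz mod fs = 2.5 MHz.
2.5 MHz ≤ fs/2 = 9.25 MHz, appears at 2.5 MHz.
36.5 MHz mod fs = 18 MHz.
18 MHz > fs/2 = 9.25 MHz, folds to fs − 18 MHz = 0.5 MHz.
56 MHz mod fs = 0.5 MHz.
0.5 MHz ≤ fs/2 = 9.25 MHz, appears at 0.5 MHz.
Distinct values: {0.5 MHz, 2.5 MHz}.

0.5 MHz, 2.5 MHz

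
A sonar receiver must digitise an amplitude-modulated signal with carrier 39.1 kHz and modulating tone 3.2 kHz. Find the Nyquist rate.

AM sidebands sit at fc ± fm = 35.9 kHz and 42.3 kHz.
Highest-frequency component: 42.3 kHz.
Nyquist rate = 2 × 42.3 kHz = 84.6 kHz.

84.6 kHz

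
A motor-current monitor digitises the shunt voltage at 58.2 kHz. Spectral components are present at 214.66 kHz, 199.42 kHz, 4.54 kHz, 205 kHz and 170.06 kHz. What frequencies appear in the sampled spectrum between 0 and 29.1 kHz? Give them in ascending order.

fs/2 = 29.1 kHz.
214.66 kHz mod fs = 40.06 kHz.
40.06 kHz > fs/2 = 29.1 kHz, folds to fs − 40.06 kHz = 18.14 kHz.
199.42 kHz mod fs = 24.82 kHz.
24.82 kHz ≤ fs/2 = 29.1 kHz, appears at 24.82 kHz.
4.54 kHz ≤ fs/2 = 29.1 kHz, passes unchanged.
205 kHz mod fs = 30.4 kHz.
30.4 kHz > fs/2 = 29.1 kHz, folds to fs − 30.4 kHz = 27.8 kHz.
170.06 kHz mod fs = 53.66 kHz.
53.66 kHz > fs/2 = 29.1 kHz, folds to fs − 53.66 kHz = 4.54 kHz.
Distinct values: {4.54 kHz, 18.14 kHz, 24.82 kHz, 27.8 kHz}.

4.54 kHz, 18.14 kHz, 24.82 kHz, 27.8 kHz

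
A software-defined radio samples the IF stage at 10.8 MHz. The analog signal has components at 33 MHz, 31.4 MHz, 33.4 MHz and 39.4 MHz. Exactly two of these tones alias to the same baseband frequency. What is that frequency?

1 MHz

fs/2 = 5.4 MHz.
33 MHz mod fs = 0.6 MHz.
0.6 MHz ≤ fs/2 = 5.4 MHz, appears at 0.6 MHz.
31.4 MHz mod fs = 9.8 MHz.
9.8 MHz > fs/2 = 5.4 MHz, folds to fs − 9.8 MHz = 1 MHz.
33.4 MHz mod fs = 1 MHz.
1 MHz ≤ fs/2 = 5.4 MHz, appears at 1 MHz.
39.4 MHz mod fs = 7 MHz.
7 MHz > fs/2 = 5.4 MHz, folds to fs − 7 MHz = 3.8 MHz.
31.4 MHz and 33.4 MHz both map to 1 MHz.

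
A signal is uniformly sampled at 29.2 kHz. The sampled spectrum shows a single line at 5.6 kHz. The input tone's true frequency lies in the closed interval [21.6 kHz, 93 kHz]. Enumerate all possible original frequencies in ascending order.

23.6 kHz, 34.8 kHz, 52.8 kHz, 64 kHz, 82 kHz

Frequencies that alias to 5.6 kHz are k·fs ± 5.6 kHz for integer k ≥ 0.
k=0: 5.6 kHz.
k=1: 23.6 kHz, 34.8 kHz.
k=2: 52.8 kHz, 64 kHz.
k=3: 82 kHz, 93.2 kHz.
k=4: 111.2 kHz, 122.4 kHz.
Within [21.6 kHz, 93 kHz]: 23.6 kHz, 34.8 kHz, 52.8 kHz, 64 kHz, 82 kHz.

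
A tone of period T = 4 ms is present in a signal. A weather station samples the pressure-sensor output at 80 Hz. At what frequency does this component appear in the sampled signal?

T = 4 ms → f = 1/T = 250 Hz.
250 Hz mod fs = 10 Hz.
10 Hz ≤ fs/2 = 40 Hz, appears at 10 Hz.

10 Hz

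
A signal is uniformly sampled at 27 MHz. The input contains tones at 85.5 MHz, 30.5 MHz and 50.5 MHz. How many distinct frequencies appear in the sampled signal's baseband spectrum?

fs/2 = 13.5 MHz.
85.5 MHz mod fs = 4.5 MHz.
4.5 MHz ≤ fs/2 = 13.5 MHz, appears at 4.5 MHz.
30.5 MHz mod fs = 3.5 MHz.
3.5 MHz ≤ fs/2 = 13.5 MHz, appears at 3.5 MHz.
50.5 MHz mod fs = 23.5 MHz.
23.5 MHz > fs/2 = 13.5 MHz, folds to fs − 23.5 MHz = 3.5 MHz.
Distinct values: {3.5 MHz, 4.5 MHz} → 2.

2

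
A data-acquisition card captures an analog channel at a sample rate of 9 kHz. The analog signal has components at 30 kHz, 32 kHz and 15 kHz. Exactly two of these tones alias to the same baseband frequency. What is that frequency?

3 kHz

fs/2 = 4.5 kHz.
30 kHz mod fs = 3 kHz.
3 kHz ≤ fs/2 = 4.5 kHz, appears at 3 kHz.
32 kHz mod fs = 5 kHz.
5 kHz > fs/2 = 4.5 kHz, folds to fs − 5 kHz = 4 kHz.
15 kHz mod fs = 6 kHz.
6 kHz > fs/2 = 4.5 kHz, folds to fs − 6 kHz = 3 kHz.
15 kHz and 30 kHz both map to 3 kHz.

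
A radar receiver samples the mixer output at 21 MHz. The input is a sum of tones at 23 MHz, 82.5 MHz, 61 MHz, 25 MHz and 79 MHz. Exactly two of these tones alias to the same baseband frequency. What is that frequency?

2 MHz

fs/2 = 10.5 MHz.
23 MHz mod fs = 2 MHz.
2 MHz ≤ fs/2 = 10.5 MHz, appears at 2 MHz.
82.5 MHz mod fs = 19.5 MHz.
19.5 MHz > fs/2 = 10.5 MHz, folds to fs − 19.5 MHz = 1.5 MHz.
61 MHz mod fs = 19 MHz.
19 MHz > fs/2 = 10.5 MHz, folds to fs − 19 MHz = 2 MHz.
25 MHz mod fs = 4 MHz.
4 MHz ≤ fs/2 = 10.5 MHz, appears at 4 MHz.
79 MHz mod fs = 16 MHz.
16 MHz > fs/2 = 10.5 MHz, folds to fs − 16 MHz = 5 MHz.
23 MHz and 61 MHz both map to 2 MHz.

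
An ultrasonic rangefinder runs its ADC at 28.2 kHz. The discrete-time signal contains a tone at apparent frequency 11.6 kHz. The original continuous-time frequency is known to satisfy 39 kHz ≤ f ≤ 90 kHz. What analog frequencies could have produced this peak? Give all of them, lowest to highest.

39.8 kHz, 44.8 kHz, 68 kHz, 73 kHz

Frequencies that alias to 11.6 kHz are k·fs ± 11.6 kHz for integer k ≥ 0.
k=0: 11.6 kHz.
k=1: 16.6 kHz, 39.8 kHz.
k=2: 44.8 kHz, 68 kHz.
k=3: 73 kHz, 96.2 kHz.
k=4: 101.2 kHz, 124.4 kHz.
Within [39 kHz, 90 kHz]: 39.8 kHz, 44.8 kHz, 68 kHz, 73 kHz.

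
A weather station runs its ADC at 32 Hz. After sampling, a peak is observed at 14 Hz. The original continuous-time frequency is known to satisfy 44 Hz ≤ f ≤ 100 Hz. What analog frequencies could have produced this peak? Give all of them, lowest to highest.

46 Hz, 50 Hz, 78 Hz, 82 Hz

Frequencies that alias to 14 Hz are k·fs ± 14 Hz for integer k ≥ 0.
k=0: 14 Hz.
k=1: 18 Hz, 46 Hz.
k=2: 50 Hz, 78 Hz.
k=3: 82 Hz, 110 Hz.
k=4: 114 Hz, 142 Hz.
Within [44 Hz, 100 Hz]: 46 Hz, 50 Hz, 78 Hz, 82 Hz.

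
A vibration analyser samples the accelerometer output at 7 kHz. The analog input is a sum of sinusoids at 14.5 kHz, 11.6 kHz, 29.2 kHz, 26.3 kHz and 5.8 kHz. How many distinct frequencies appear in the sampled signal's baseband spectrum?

4

fs/2 = 3.5 kHz.
14.5 kHz mod fs = 0.5 kHz.
0.5 kHz ≤ fs/2 = 3.5 kHz, appears at 0.5 kHz.
11.6 kHz mod fs = 4.6 kHz.
4.6 kHz > fs/2 = 3.5 kHz, folds to fs − 4.6 kHz = 2.4 kHz.
29.2 kHz mod fs = 1.2 kHz.
1.2 kHz ≤ fs/2 = 3.5 kHz, appears at 1.2 kHz.
26.3 kHz mod fs = 5.3 kHz.
5.3 kHz > fs/2 = 3.5 kHz, folds to fs − 5.3 kHz = 1.7 kHz.
5.8 kHz > fs/2 = 3.5 kHz, folds to fs − 5.8 kHz = 1.2 kHz.
Distinct values: {0.5 kHz, 1.2 kHz, 1.7 kHz, 2.4 kHz} → 4.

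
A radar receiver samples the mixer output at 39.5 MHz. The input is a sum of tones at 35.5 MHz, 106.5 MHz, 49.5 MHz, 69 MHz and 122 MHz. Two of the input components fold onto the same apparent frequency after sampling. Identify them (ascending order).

fs/2 = 19.75 MHz.
35.5 MHz > fs/2 = 19.75 MHz, folds to fs − 35.5 MHz = 4 MHz.
106.5 MHz mod fs = 27.5 MHz.
27.5 MHz > fs/2 = 19.75 MHz, folds to fs − 27.5 MHz = 12 MHz.
49.5 MHz mod fs = 10 MHz.
10 MHz ≤ fs/2 = 19.75 MHz, appears at 10 MHz.
69 MHz mod fs = 29.5 MHz.
29.5 MHz > fs/2 = 19.75 MHz, folds to fs − 29.5 MHz = 10 MHz.
122 MHz mod fs = 3.5 MHz.
3.5 MHz ≤ fs/2 = 19.75 MHz, appears at 3.5 MHz.
49.5 MHz and 69 MHz both map to 10 MHz.

49.5 MHz, 69 MHz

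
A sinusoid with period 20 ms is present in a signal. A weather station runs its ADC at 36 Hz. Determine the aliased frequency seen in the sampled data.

T = 20 ms → f = 1/T = 50 Hz.
50 Hz mod fs = 14 Hz.
14 Hz ≤ fs/2 = 18 Hz, appears at 14 Hz.

14 Hz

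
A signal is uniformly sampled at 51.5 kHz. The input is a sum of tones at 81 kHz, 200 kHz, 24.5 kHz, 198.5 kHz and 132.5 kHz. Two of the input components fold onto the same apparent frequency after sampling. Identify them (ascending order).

81 kHz, 132.5 kHz

fs/2 = 25.75 kHz.
81 kHz mod fs = 29.5 kHz.
29.5 kHz > fs/2 = 25.75 kHz, folds to fs − 29.5 kHz = 22 kHz.
200 kHz mod fs = 45.5 kHz.
45.5 kHz > fs/2 = 25.75 kHz, folds to fs − 45.5 kHz = 6 kHz.
24.5 kHz ≤ fs/2 = 25.75 kHz, passes unchanged.
198.5 kHz mod fs = 44 kHz.
44 kHz > fs/2 = 25.75 kHz, folds to fs − 44 kHz = 7.5 kHz.
132.5 kHz mod fs = 29.5 kHz.
29.5 kHz > fs/2 = 25.75 kHz, folds to fs − 29.5 kHz = 22 kHz.
81 kHz and 132.5 kHz both map to 22 kHz.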